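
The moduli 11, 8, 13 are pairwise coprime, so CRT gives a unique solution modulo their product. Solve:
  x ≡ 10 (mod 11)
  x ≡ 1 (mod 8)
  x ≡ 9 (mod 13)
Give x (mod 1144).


Moduli 11, 8, 13 are pairwise coprime; by CRT there is a unique solution modulo M = 11 · 8 · 13 = 1144.
Solve pairwise, accumulating the modulus:
  Start with x ≡ 10 (mod 11).
  Combine with x ≡ 1 (mod 8): since gcd(11, 8) = 1, we get a unique residue mod 88.
    Write x = 10 + 11·t and substitute into x ≡ 1 (mod 8): 11·t ≡ 1 − 10 = -9 (mod 8).
    Reduce coefficients mod 8: 3·t ≡ 7 (mod 8).
    The inverse of 3 mod 8 is 3 (since 3·3 = 9 = 1·8 + 1), so t ≡ 3·7 = 21 ≡ 5 (mod 8).
    Then x = 10 + 11·5 = 65, valid modulo lcm(11, 8) = 88: x ≡ 65 (mod 88).
  Combine with x ≡ 9 (mod 13): since gcd(88, 13) = 1, we get a unique residue mod 1144.
    Write x = 65 + 88·t and substitute into x ≡ 9 (mod 13): 88·t ≡ 9 − 65 = -56 (mod 13).
    Reduce coefficients mod 13: 10·t ≡ 9 (mod 13).
    The inverse of 10 mod 13 is 4 (since 10·4 = 40 = 3·13 + 1), so t ≡ 4·9 = 36 ≡ 10 (mod 13).
    Then x = 65 + 88·10 = 945, valid modulo lcm(88, 13) = 1144: x ≡ 945 (mod 1144).
Verify: 945 mod 11 = 10 ✓, 945 mod 8 = 1 ✓, 945 mod 13 = 9 ✓.

x ≡ 945 (mod 1144).


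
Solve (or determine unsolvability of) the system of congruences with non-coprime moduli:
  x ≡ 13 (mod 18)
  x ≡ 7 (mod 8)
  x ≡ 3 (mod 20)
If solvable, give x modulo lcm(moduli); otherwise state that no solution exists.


Moduli 18, 8, 20 are not pairwise coprime, so CRT works modulo lcm(m_i) when all pairwise compatibility conditions hold.
Pairwise compatibility: gcd(m_i, m_j) must divide a_i - a_j for every pair.
Merge one congruence at a time:
  Start: x ≡ 13 (mod 18).
  Combine with x ≡ 7 (mod 8): gcd(18, 8) = 2; 7 - 13 = -6, which IS divisible by 2, so compatible.
    Write x = 13 + 18·t and substitute into x ≡ 7 (mod 8): 18·t ≡ 7 − 13 = -6 (mod 8).
    Divide the congruence (and modulus) by g = 2: 9·t ≡ -3 (mod 4).
    Reduce coefficients mod 4: 1·t ≡ 1 (mod 4).
    So t ≡ 1 (mod 4).
    Then x = 13 + 18·1 = 31, valid modulo lcm(18, 8) = 72: x ≡ 31 (mod 72).
  Combine with x ≡ 3 (mod 20): gcd(72, 20) = 4; 3 - 31 = -28, which IS divisible by 4, so compatible.
    Write x = 31 + 72·t and substitute into x ≡ 3 (mod 20): 72·t ≡ 3 − 31 = -28 (mod 20).
    Divide the congruence (and modulus) by g = 4: 18·t ≡ -7 (mod 5).
    Reduce coefficients mod 5: 3·t ≡ 3 (mod 5).
    The inverse of 3 mod 5 is 2 (since 3·2 = 6 = 1·5 + 1), so t ≡ 2·3 = 6 ≡ 1 (mod 5).
    Then x = 31 + 72·1 = 103, valid modulo lcm(72, 20) = 360: x ≡ 103 (mod 360).
Verify: 103 mod 18 = 13, 103 mod 8 = 7, 103 mod 20 = 3.

x ≡ 103 (mod 360).


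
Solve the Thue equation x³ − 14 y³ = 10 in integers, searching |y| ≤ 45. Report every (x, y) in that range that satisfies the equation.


The equation is x³ - 14y³ = 10. For fixed y, x³ = 14·y³ + 10, so a solution requires the RHS to be a perfect cube.
Strategy: iterate y from -45 to 45, compute RHS = 14·y³ + 10, and check whether it is a (positive or negative) perfect cube.
Check small values of y:
  y = 0: RHS = 10 is not a perfect cube.
  y = 1: RHS = 24 is not a perfect cube.
  y = -1: RHS = -4 is not a perfect cube.
  y = 2: RHS = 122 is not a perfect cube.
  y = -2: RHS = -102 is not a perfect cube.
  y = 3: RHS = 388 is not a perfect cube.
  y = -3: RHS = -368 is not a perfect cube.
Continuing the search up to |y| = 45 finds no solutions either.
No (x, y) in the scanned range satisfies the equation.

No integer solutions with |y| ≤ 45.


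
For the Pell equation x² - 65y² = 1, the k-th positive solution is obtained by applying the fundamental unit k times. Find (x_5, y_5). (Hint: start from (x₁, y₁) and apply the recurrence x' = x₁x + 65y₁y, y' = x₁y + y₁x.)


Step 1: Find the fundamental solution (x₁, y₁) of x² - 65y² = 1.
  Expand √65 as a continued fraction. a₀ = ⌊√65⌋ = 8; iterate m_{k+1} = d_k·a_k − m_k, d_{k+1} = (65 − m_{k+1}²)/d_k, a_{k+1} = ⌊(a₀ + m_{k+1})/d_{k+1}⌋ (starting m₀ = 0, d₀ = 1), with convergents p_k = a_k·p_{k-1} + p_{k-2}, q_k = a_k·q_{k-1} + q_{k-2} (p₋₁ = 1, q₋₁ = 0):
  k = 0: a₀ = 8; p₀/q₀ = 8/1; p₀² − 65·q₀² = 64 − 65 = -1.
  k = 1: m = 8, d = 1, a = ⌊(8 + 8)/1⌋ = 16; p/q = (16·8 + 1)/(16·1 + 0) = 129/16; p² − 65·q² = 16641 − 16640 = 1.
  The first convergent with p² − 65·q² = 1 gives the fundamental solution (x₁, y₁) = (129, 16).
Step 2: Apply the recurrence (x_{n+1}, y_{n+1}) = (x₁x_n + 65y₁y_n, x₁y_n + y₁x_n) repeatedly.
  From (x_1, y_1) = (129, 16): x_2 = 129·129 + 65·16·16 = 33281; y_2 = 129·16 + 16·129 = 4128.
  From (x_2, y_2) = (33281, 4128): x_3 = 129·33281 + 65·16·4128 = 8586369; y_3 = 129·4128 + 16·33281 = 1065008.
  From (x_3, y_3) = (8586369, 1065008): x_4 = 129·8586369 + 65·16·1065008 = 2215249921; y_4 = 129·1065008 + 16·8586369 = 274767936.
  From (x_4, y_4) = (2215249921, 274767936): x_5 = 129·2215249921 + 65·16·274767936 = 571525893249; y_5 = 129·274767936 + 16·2215249921 = 70889062480.
Step 3: Verify x_5² - 65·y_5² = 326641846654067343776001 - 326641846654067343776000 = 1 (should be 1). ✓

(x_1, y_1) = (129, 16); (x_5, y_5) = (571525893249, 70889062480).


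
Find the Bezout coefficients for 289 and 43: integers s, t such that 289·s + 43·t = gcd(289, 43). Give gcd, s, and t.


Euclidean algorithm on (289, 43) — divide until remainder is 0:
  289 = 6 · 43 + 31
  43 = 1 · 31 + 12
  31 = 2 · 12 + 7
  12 = 1 · 7 + 5
  7 = 1 · 5 + 2
  5 = 2 · 2 + 1
  2 = 2 · 1 + 0
gcd(289, 43) = 1.
Track Bezout coefficients alongside the remainders: start with r₀ = 289 = a·1 + b·0 (s = 1, t = 0) and r₁ = 43 = a·0 + b·1 (s = 0, t = 1); each new remainder r_{k+1} = r_{k-1} − q_k·r_k inherits s_{k+1} = s_{k-1} − q_k·s_k, t_{k+1} = t_{k-1} − q_k·t_k, so r_k = a·s_k + b·t_k at every step:
  q = 6: r = 31, s = 1 − 6·0 = 1, t = 0 − 6·1 = -6  (check: 289·1 + 43·(-6) = 31)
  q = 1: r = 12, s = 0 − 1·1 = -1, t = 1 − 1·(-6) = 7  (check: 289·(-1) + 43·7 = 12)
  q = 2: r = 7, s = 1 − 2·(-1) = 3, t = -6 − 2·7 = -20  (check: 289·3 + 43·(-20) = 7)
  q = 1: r = 5, s = -1 − 1·3 = -4, t = 7 − 1·(-20) = 27  (check: 289·(-4) + 43·27 = 5)
  q = 1: r = 2, s = 3 − 1·(-4) = 7, t = -20 − 1·27 = -47  (check: 289·7 + 43·(-47) = 2)
  q = 2: r = 1, s = -4 − 2·7 = -18, t = 27 − 2·(-47) = 121  (check: 289·(-18) + 43·121 = 1)
The row with r = 1 (the gcd) gives the Bezout coefficients s = -18, t = 121.
Result: 289 · (-18) + 43 · (121) = 1.

gcd(289, 43) = 1; s = -18, t = 121 (check: 289·(-18) + 43·121 = 1).


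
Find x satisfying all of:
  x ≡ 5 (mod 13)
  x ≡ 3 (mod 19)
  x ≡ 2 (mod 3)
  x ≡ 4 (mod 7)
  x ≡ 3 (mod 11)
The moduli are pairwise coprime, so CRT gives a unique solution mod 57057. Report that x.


Product of moduli M = 13 · 19 · 3 · 7 · 11 = 57057.
Merge one congruence at a time:
  Start: x ≡ 5 (mod 13).
  Combine with x ≡ 3 (mod 19); new modulus lcm = 247.
    Write x = 5 + 13·t and substitute into x ≡ 3 (mod 19): 13·t ≡ 3 − 5 = -2 (mod 19).
    Reduce coefficients mod 19: 13·t ≡ 17 (mod 19).
    The inverse of 13 mod 19 is 3 (since 13·3 = 39 = 2·19 + 1), so t ≡ 3·17 = 51 ≡ 13 (mod 19).
    Then x = 5 + 13·13 = 174, valid modulo lcm(13, 19) = 247: x ≡ 174 (mod 247).
  Combine with x ≡ 2 (mod 3); new modulus lcm = 741.
    Write x = 174 + 247·t and substitute into x ≡ 2 (mod 3): 247·t ≡ 2 − 174 = -172 (mod 3).
    Reduce coefficients mod 3: 1·t ≡ 2 (mod 3).
    So t ≡ 2 (mod 3).
    Then x = 174 + 247·2 = 668, valid modulo lcm(247, 3) = 741: x ≡ 668 (mod 741).
  Combine with x ≡ 4 (mod 7); new modulus lcm = 5187.
    Write x = 668 + 741·t and substitute into x ≡ 4 (mod 7): 741·t ≡ 4 − 668 = -664 (mod 7).
    Reduce coefficients mod 7: 6·t ≡ 1 (mod 7).
    The inverse of 6 mod 7 is 6 (since 6·6 = 36 = 5·7 + 1), so t ≡ 6·1 = 6 ≡ 6 (mod 7).
    Then x = 668 + 741·6 = 5114, valid modulo lcm(741, 7) = 5187: x ≡ 5114 (mod 5187).
  Combine with x ≡ 3 (mod 11); new modulus lcm = 57057.
    Write x = 5114 + 5187·t and substitute into x ≡ 3 (mod 11): 5187·t ≡ 3 − 5114 = -5111 (mod 11).
    Reduce coefficients mod 11: 6·t ≡ 4 (mod 11).
    The inverse of 6 mod 11 is 2 (since 6·2 = 12 = 1·11 + 1), so t ≡ 2·4 = 8 ≡ 8 (mod 11).
    Then x = 5114 + 5187·8 = 46610, valid modulo lcm(5187, 11) = 57057: x ≡ 46610 (mod 57057).
Verify against each original: 46610 mod 13 = 5, 46610 mod 19 = 3, 46610 mod 3 = 2, 46610 mod 7 = 4, 46610 mod 11 = 3.

x ≡ 46610 (mod 57057).


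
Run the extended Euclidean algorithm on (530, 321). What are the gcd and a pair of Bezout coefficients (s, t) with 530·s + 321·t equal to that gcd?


Euclidean algorithm on (530, 321) — divide until remainder is 0:
  530 = 1 · 321 + 209
  321 = 1 · 209 + 112
  209 = 1 · 112 + 97
  112 = 1 · 97 + 15
  97 = 6 · 15 + 7
  15 = 2 · 7 + 1
  7 = 7 · 1 + 0
gcd(530, 321) = 1.
Track Bezout coefficients alongside the remainders: start with r₀ = 530 = a·1 + b·0 (s = 1, t = 0) and r₁ = 321 = a·0 + b·1 (s = 0, t = 1); each new remainder r_{k+1} = r_{k-1} − q_k·r_k inherits s_{k+1} = s_{k-1} − q_k·s_k, t_{k+1} = t_{k-1} − q_k·t_k, so r_k = a·s_k + b·t_k at every step:
  q = 1: r = 209, s = 1 − 1·0 = 1, t = 0 − 1·1 = -1  (check: 530·1 + 321·(-1) = 209)
  q = 1: r = 112, s = 0 − 1·1 = -1, t = 1 − 1·(-1) = 2  (check: 530·(-1) + 321·2 = 112)
  q = 1: r = 97, s = 1 − 1·(-1) = 2, t = -1 − 1·2 = -3  (check: 530·2 + 321·(-3) = 97)
  q = 1: r = 15, s = -1 − 1·2 = -3, t = 2 − 1·(-3) = 5  (check: 530·(-3) + 321·5 = 15)
  q = 6: r = 7, s = 2 − 6·(-3) = 20, t = -3 − 6·5 = -33  (check: 530·20 + 321·(-33) = 7)
  q = 2: r = 1, s = -3 − 2·20 = -43, t = 5 − 2·(-33) = 71  (check: 530·(-43) + 321·71 = 1)
The row with r = 1 (the gcd) gives the Bezout coefficients s = -43, t = 71.
Result: 530 · (-43) + 321 · (71) = 1.

gcd(530, 321) = 1; s = -43, t = 71 (check: 530·(-43) + 321·71 = 1).


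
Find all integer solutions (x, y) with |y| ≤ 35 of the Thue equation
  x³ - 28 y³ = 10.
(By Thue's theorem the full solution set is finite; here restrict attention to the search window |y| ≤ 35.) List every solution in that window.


The equation is x³ - 28y³ = 10. For fixed y, x³ = 28·y³ + 10, so a solution requires the RHS to be a perfect cube.
Strategy: iterate y from -35 to 35, compute RHS = 28·y³ + 10, and check whether it is a (positive or negative) perfect cube.
Check small values of y:
  y = 0: RHS = 10 is not a perfect cube.
  y = 1: RHS = 38 is not a perfect cube.
  y = -1: RHS = -18 is not a perfect cube.
  y = 2: RHS = 234 is not a perfect cube.
  y = -2: RHS = -214 is not a perfect cube.
  y = 3: RHS = 766 is not a perfect cube.
  y = -3: RHS = -746 is not a perfect cube.
Continuing the search up to |y| = 35 finds no solutions either.
No (x, y) in the scanned range satisfies the equation.

No integer solutions with |y| ≤ 35.


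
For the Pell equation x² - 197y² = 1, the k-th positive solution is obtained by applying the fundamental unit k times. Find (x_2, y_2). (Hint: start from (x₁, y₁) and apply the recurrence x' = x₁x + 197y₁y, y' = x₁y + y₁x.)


Step 1: Find the fundamental solution (x₁, y₁) of x² - 197y² = 1.
  Expand √197 as a continued fraction. a₀ = ⌊√197⌋ = 14; iterate m_{k+1} = d_k·a_k − m_k, d_{k+1} = (197 − m_{k+1}²)/d_k, a_{k+1} = ⌊(a₀ + m_{k+1})/d_{k+1}⌋ (starting m₀ = 0, d₀ = 1), with convergents p_k = a_k·p_{k-1} + p_{k-2}, q_k = a_k·q_{k-1} + q_{k-2} (p₋₁ = 1, q₋₁ = 0):
  k = 0: a₀ = 14; p₀/q₀ = 14/1; p₀² − 197·q₀² = 196 − 197 = -1.
  k = 1: m = 14, d = 1, a = ⌊(14 + 14)/1⌋ = 28; p/q = (28·14 + 1)/(28·1 + 0) = 393/28; p² − 197·q² = 154449 − 154448 = 1.
  The first convergent with p² − 197·q² = 1 gives the fundamental solution (x₁, y₁) = (393, 28).
Step 2: Apply the recurrence (x_{n+1}, y_{n+1}) = (x₁x_n + 197y₁y_n, x₁y_n + y₁x_n) repeatedly.
  From (x_1, y_1) = (393, 28): x_2 = 393·393 + 197·28·28 = 308897; y_2 = 393·28 + 28·393 = 22008.
Step 3: Verify x_2² - 197·y_2² = 95417356609 - 95417356608 = 1 (should be 1). ✓

(x_1, y_1) = (393, 28); (x_2, y_2) = (308897, 22008).


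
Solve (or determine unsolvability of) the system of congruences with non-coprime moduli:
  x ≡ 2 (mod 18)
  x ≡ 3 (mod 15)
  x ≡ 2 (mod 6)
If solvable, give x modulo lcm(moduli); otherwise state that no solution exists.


Moduli 18, 15, 6 are not pairwise coprime, so CRT works modulo lcm(m_i) when all pairwise compatibility conditions hold.
Pairwise compatibility: gcd(m_i, m_j) must divide a_i - a_j for every pair.
Merge one congruence at a time:
  Start: x ≡ 2 (mod 18).
  Combine with x ≡ 3 (mod 15): gcd(18, 15) = 3, and 3 - 2 = 1 is NOT divisible by 3.
    ⇒ system is inconsistent (no integer solution).

No solution (the system is inconsistent).


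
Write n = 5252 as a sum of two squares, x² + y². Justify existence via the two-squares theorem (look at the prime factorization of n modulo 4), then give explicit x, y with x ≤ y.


Step 1: Factor n = 5252 = 2^2 · 13 · 101.
Step 2: Check the mod-4 condition on each prime factor: 2 = 2 (special); 13 ≡ 1 (mod 4), exponent 1; 101 ≡ 1 (mod 4), exponent 1.
All primes ≡ 3 (mod 4) appear to even exponent (or don't appear), so by the two-squares theorem n IS expressible as a sum of two squares.
Step 3: Build a representation. Group n = k² · m with k = 2 and m = 13 · 101 = 1313 (a product of primes ≡ 1 (mod 4)); a representation of m scales to one of n via (k·x)² + (k·y)² = k²(x² + y²). Each prime p ≡ 1 (mod 4) is itself a sum of two squares; find a² by testing p − a² for a perfect square:
  13: 13 − 1² = 12, 13 − 2² = 9 = 3² ⇒ 13 = 2² + 3².
  101: 101 − 1² = 100 = 10² ⇒ 101 = 1² + 10².
  Combine using the Brahmagupta–Fibonacci identity (a² + b²)(c² + d²) = (ac − bd)² + (ad + bc)² = (ac + bd)² + (ad − bc)²:
  13 · 101 = 1313: from (2² + 3²)(1² + 10²), take (2·1 − 3·10, 2·10 + 3·1) = (2 − 30, 20 + 3) = (-28, 23); dropping signs (only squares matter) gives (28, 23); check 28² + 23² = 784 + 529 = 1313 ✓.
  Scale by k = 2: (2·28, 2·23) = (56, 46).
Step 4: Order so x ≤ y and verify: 46² + 56² = 2116 + 3136 = 5252 = n. ✓

n = 5252 = 46² + 56² (one valid representation with x ≤ y).


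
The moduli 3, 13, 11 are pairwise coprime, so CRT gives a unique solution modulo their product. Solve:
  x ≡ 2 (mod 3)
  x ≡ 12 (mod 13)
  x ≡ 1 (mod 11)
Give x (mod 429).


Moduli 3, 13, 11 are pairwise coprime; by CRT there is a unique solution modulo M = 3 · 13 · 11 = 429.
Solve pairwise, accumulating the modulus:
  Start with x ≡ 2 (mod 3).
  Combine with x ≡ 12 (mod 13): since gcd(3, 13) = 1, we get a unique residue mod 39.
    Write x = 2 + 3·t and substitute into x ≡ 12 (mod 13): 3·t ≡ 12 − 2 = 10 (mod 13).
    The inverse of 3 mod 13 is 9 (since 3·9 = 27 = 2·13 + 1), so t ≡ 9·10 = 90 ≡ 12 (mod 13).
    Then x = 2 + 3·12 = 38, valid modulo lcm(3, 13) = 39: x ≡ 38 (mod 39).
  Combine with x ≡ 1 (mod 11): since gcd(39, 11) = 1, we get a unique residue mod 429.
    Write x = 38 + 39·t and substitute into x ≡ 1 (mod 11): 39·t ≡ 1 − 38 = -37 (mod 11).
    Reduce coefficients mod 11: 6·t ≡ 7 (mod 11).
    The inverse of 6 mod 11 is 2 (since 6·2 = 12 = 1·11 + 1), so t ≡ 2·7 = 14 ≡ 3 (mod 11).
    Then x = 38 + 39·3 = 155, valid modulo lcm(39, 11) = 429: x ≡ 155 (mod 429).
Verify: 155 mod 3 = 2 ✓, 155 mod 13 = 12 ✓, 155 mod 11 = 1 ✓.

x ≡ 155 (mod 429).


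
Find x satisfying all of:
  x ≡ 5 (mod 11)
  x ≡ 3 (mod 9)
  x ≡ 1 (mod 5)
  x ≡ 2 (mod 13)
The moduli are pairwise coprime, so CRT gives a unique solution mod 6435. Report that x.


Product of moduli M = 11 · 9 · 5 · 13 = 6435.
Merge one congruence at a time:
  Start: x ≡ 5 (mod 11).
  Combine with x ≡ 3 (mod 9); new modulus lcm = 99.
    Write x = 5 + 11·t and substitute into x ≡ 3 (mod 9): 11·t ≡ 3 − 5 = -2 (mod 9).
    Reduce coefficients mod 9: 2·t ≡ 7 (mod 9).
    The inverse of 2 mod 9 is 5 (since 2·5 = 10 = 1·9 + 1), so t ≡ 5·7 = 35 ≡ 8 (mod 9).
    Then x = 5 + 11·8 = 93, valid modulo lcm(11, 9) = 99: x ≡ 93 (mod 99).
  Combine with x ≡ 1 (mod 5); new modulus lcm = 495.
    Write x = 93 + 99·t and substitute into x ≡ 1 (mod 5): 99·t ≡ 1 − 93 = -92 (mod 5).
    Reduce coefficients mod 5: 4·t ≡ 3 (mod 5).
    The inverse of 4 mod 5 is 4 (since 4·4 = 16 = 3·5 + 1), so t ≡ 4·3 = 12 ≡ 2 (mod 5).
    Then x = 93 + 99·2 = 291, valid modulo lcm(99, 5) = 495: x ≡ 291 (mod 495).
  Combine with x ≡ 2 (mod 13); new modulus lcm = 6435.
    Write x = 291 + 495·t and substitute into x ≡ 2 (mod 13): 495·t ≡ 2 − 291 = -289 (mod 13).
    Reduce coefficients mod 13: 1·t ≡ 10 (mod 13).
    So t ≡ 10 (mod 13).
    Then x = 291 + 495·10 = 5241, valid modulo lcm(495, 13) = 6435: x ≡ 5241 (mod 6435).
Verify against each original: 5241 mod 11 = 5, 5241 mod 9 = 3, 5241 mod 5 = 1, 5241 mod 13 = 2.

x ≡ 5241 (mod 6435).


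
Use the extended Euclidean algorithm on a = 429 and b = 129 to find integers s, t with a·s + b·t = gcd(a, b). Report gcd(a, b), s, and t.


Euclidean algorithm on (429, 129) — divide until remainder is 0:
  429 = 3 · 129 + 42
  129 = 3 · 42 + 3
  42 = 14 · 3 + 0
gcd(429, 129) = 3.
Track Bezout coefficients alongside the remainders: start with r₀ = 429 = a·1 + b·0 (s = 1, t = 0) and r₁ = 129 = a·0 + b·1 (s = 0, t = 1); each new remainder r_{k+1} = r_{k-1} − q_k·r_k inherits s_{k+1} = s_{k-1} − q_k·s_k, t_{k+1} = t_{k-1} − q_k·t_k, so r_k = a·s_k + b·t_k at every step:
  q = 3: r = 42, s = 1 − 3·0 = 1, t = 0 − 3·1 = -3  (check: 429·1 + 129·(-3) = 42)
  q = 3: r = 3, s = 0 − 3·1 = -3, t = 1 − 3·(-3) = 10  (check: 429·(-3) + 129·10 = 3)
The row with r = 3 (the gcd) gives the Bezout coefficients s = -3, t = 10.
Result: 429 · (-3) + 129 · (10) = 3.

gcd(429, 129) = 3; s = -3, t = 10 (check: 429·(-3) + 129·10 = 3).


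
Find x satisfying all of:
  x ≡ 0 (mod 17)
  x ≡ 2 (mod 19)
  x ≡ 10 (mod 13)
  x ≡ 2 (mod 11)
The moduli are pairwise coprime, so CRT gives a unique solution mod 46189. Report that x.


Product of moduli M = 17 · 19 · 13 · 11 = 46189.
Merge one congruence at a time:
  Start: x ≡ 0 (mod 17).
  Combine with x ≡ 2 (mod 19); new modulus lcm = 323.
    Write x = 0 + 17·t and substitute into x ≡ 2 (mod 19): 17·t ≡ 2 − 0 = 2 (mod 19).
    The inverse of 17 mod 19 is 9 (since 17·9 = 153 = 8·19 + 1), so t ≡ 9·2 = 18 ≡ 18 (mod 19).
    Then x = 0 + 17·18 = 306, valid modulo lcm(17, 19) = 323: x ≡ 306 (mod 323).
  Combine with x ≡ 10 (mod 13); new modulus lcm = 4199.
    Write x = 306 + 323·t and substitute into x ≡ 10 (mod 13): 323·t ≡ 10 − 306 = -296 (mod 13).
    Reduce coefficients mod 13: 11·t ≡ 3 (mod 13).
    The inverse of 11 mod 13 is 6 (since 11·6 = 66 = 5·13 + 1), so t ≡ 6·3 = 18 ≡ 5 (mod 13).
    Then x = 306 + 323·5 = 1921, valid modulo lcm(323, 13) = 4199: x ≡ 1921 (mod 4199).
  Combine with x ≡ 2 (mod 11); new modulus lcm = 46189.
    Write x = 1921 + 4199·t and substitute into x ≡ 2 (mod 11): 4199·t ≡ 2 − 1921 = -1919 (mod 11).
    Reduce coefficients mod 11: 8·t ≡ 6 (mod 11).
    The inverse of 8 mod 11 is 7 (since 8·7 = 56 = 5·11 + 1), so t ≡ 7·6 = 42 ≡ 9 (mod 11).
    Then x = 1921 + 4199·9 = 39712, valid modulo lcm(4199, 11) = 46189: x ≡ 39712 (mod 46189).
Verify against each original: 39712 mod 17 = 0, 39712 mod 19 = 2, 39712 mod 13 = 10, 39712 mod 11 = 2.

x ≡ 39712 (mod 46189).


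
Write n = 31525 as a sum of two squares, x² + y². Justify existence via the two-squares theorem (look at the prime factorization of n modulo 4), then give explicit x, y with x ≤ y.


Step 1: Factor n = 31525 = 5^2 · 13 · 97.
Step 2: Check the mod-4 condition on each prime factor: 5 ≡ 1 (mod 4), exponent 2; 13 ≡ 1 (mod 4), exponent 1; 97 ≡ 1 (mod 4), exponent 1.
All primes ≡ 3 (mod 4) appear to even exponent (or don't appear), so by the two-squares theorem n IS expressible as a sum of two squares.
Step 3: Build a representation. Group n = k² · m with k = 5 and m = 13 · 97 = 1261 (a product of primes ≡ 1 (mod 4)); a representation of m scales to one of n via (k·x)² + (k·y)² = k²(x² + y²). Each prime p ≡ 1 (mod 4) is itself a sum of two squares; find a² by testing p − a² for a perfect square:
  13: 13 − 1² = 12, 13 − 2² = 9 = 3² ⇒ 13 = 2² + 3².
  97: 97 − 1² = 96, 97 − 2² = 93, 97 − 3² = 88, 97 − 4² = 81 = 9² ⇒ 97 = 4² + 9².
  Combine using the Brahmagupta–Fibonacci identity (a² + b²)(c² + d²) = (ac − bd)² + (ad + bc)² = (ac + bd)² + (ad − bc)²:
  13 · 97 = 1261: from (2² + 3²)(4² + 9²), take (2·4 − 3·9, 2·9 + 3·4) = (8 − 27, 18 + 12) = (-19, 30); dropping signs (only squares matter) gives (19, 30); check 19² + 30² = 361 + 900 = 1261 ✓.
  Scale by k = 5: (5·19, 5·30) = (95, 150).
Step 4: Order so x ≤ y and verify: 95² + 150² = 9025 + 22500 = 31525 = n. ✓

n = 31525 = 95² + 150² (one valid representation with x ≤ y).


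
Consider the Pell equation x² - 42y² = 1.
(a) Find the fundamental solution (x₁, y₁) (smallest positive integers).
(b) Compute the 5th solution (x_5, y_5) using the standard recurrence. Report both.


Step 1: Find the fundamental solution (x₁, y₁) of x² - 42y² = 1.
  Expand √42 as a continued fraction. a₀ = ⌊√42⌋ = 6; iterate m_{k+1} = d_k·a_k − m_k, d_{k+1} = (42 − m_{k+1}²)/d_k, a_{k+1} = ⌊(a₀ + m_{k+1})/d_{k+1}⌋ (starting m₀ = 0, d₀ = 1), with convergents p_k = a_k·p_{k-1} + p_{k-2}, q_k = a_k·q_{k-1} + q_{k-2} (p₋₁ = 1, q₋₁ = 0):
  k = 0: a₀ = 6; p₀/q₀ = 6/1; p₀² − 42·q₀² = 36 − 42 = -6.
  k = 1: m = 6, d = 6, a = ⌊(6 + 6)/6⌋ = 2; p/q = (2·6 + 1)/(2·1 + 0) = 13/2; p² − 42·q² = 169 − 168 = 1.
  The first convergent with p² − 42·q² = 1 gives the fundamental solution (x₁, y₁) = (13, 2).
Step 2: Apply the recurrence (x_{n+1}, y_{n+1}) = (x₁x_n + 42y₁y_n, x₁y_n + y₁x_n) repeatedly.
  From (x_1, y_1) = (13, 2): x_2 = 13·13 + 42·2·2 = 337; y_2 = 13·2 + 2·13 = 52.
  From (x_2, y_2) = (337, 52): x_3 = 13·337 + 42·2·52 = 8749; y_3 = 13·52 + 2·337 = 1350.
  From (x_3, y_3) = (8749, 1350): x_4 = 13·8749 + 42·2·1350 = 227137; y_4 = 13·1350 + 2·8749 = 35048.
  From (x_4, y_4) = (227137, 35048): x_5 = 13·227137 + 42·2·35048 = 5896813; y_5 = 13·35048 + 2·227137 = 909898.
Step 3: Verify x_5² - 42·y_5² = 34772403556969 - 34772403556968 = 1 (should be 1). ✓

(x_1, y_1) = (13, 2); (x_5, y_5) = (5896813, 909898).


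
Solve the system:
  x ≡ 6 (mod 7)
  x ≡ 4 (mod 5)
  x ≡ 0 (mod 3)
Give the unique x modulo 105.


Moduli 7, 5, 3 are pairwise coprime; by CRT there is a unique solution modulo M = 7 · 5 · 3 = 105.
Solve pairwise, accumulating the modulus:
  Start with x ≡ 6 (mod 7).
  Combine with x ≡ 4 (mod 5): since gcd(7, 5) = 1, we get a unique residue mod 35.
    Write x = 6 + 7·t and substitute into x ≡ 4 (mod 5): 7·t ≡ 4 − 6 = -2 (mod 5).
    Reduce coefficients mod 5: 2·t ≡ 3 (mod 5).
    The inverse of 2 mod 5 is 3 (since 2·3 = 6 = 1·5 + 1), so t ≡ 3·3 = 9 ≡ 4 (mod 5).
    Then x = 6 + 7·4 = 34, valid modulo lcm(7, 5) = 35: x ≡ 34 (mod 35).
  Combine with x ≡ 0 (mod 3): since gcd(35, 3) = 1, we get a unique residue mod 105.
    Write x = 34 + 35·t and substitute into x ≡ 0 (mod 3): 35·t ≡ 0 − 34 = -34 (mod 3).
    Reduce coefficients mod 3: 2·t ≡ 2 (mod 3).
    The inverse of 2 mod 3 is 2 (since 2·2 = 4 = 1·3 + 1), so t ≡ 2·2 = 4 ≡ 1 (mod 3).
    Then x = 34 + 35·1 = 69, valid modulo lcm(35, 3) = 105: x ≡ 69 (mod 105).
Verify: 69 mod 7 = 6 ✓, 69 mod 5 = 4 ✓, 69 mod 3 = 0 ✓.

x ≡ 69 (mod 105).


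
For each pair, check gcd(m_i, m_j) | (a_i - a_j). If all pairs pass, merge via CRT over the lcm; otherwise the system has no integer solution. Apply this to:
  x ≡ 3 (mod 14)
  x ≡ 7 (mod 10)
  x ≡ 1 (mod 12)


Moduli 14, 10, 12 are not pairwise coprime, so CRT works modulo lcm(m_i) when all pairwise compatibility conditions hold.
Pairwise compatibility: gcd(m_i, m_j) must divide a_i - a_j for every pair.
Merge one congruence at a time:
  Start: x ≡ 3 (mod 14).
  Combine with x ≡ 7 (mod 10): gcd(14, 10) = 2; 7 - 3 = 4, which IS divisible by 2, so compatible.
    Write x = 3 + 14·t and substitute into x ≡ 7 (mod 10): 14·t ≡ 7 − 3 = 4 (mod 10).
    Divide the congruence (and modulus) by g = 2: 7·t ≡ 2 (mod 5).
    Reduce coefficients mod 5: 2·t ≡ 2 (mod 5).
    The inverse of 2 mod 5 is 3 (since 2·3 = 6 = 1·5 + 1), so t ≡ 3·2 = 6 ≡ 1 (mod 5).
    Then x = 3 + 14·1 = 17, valid modulo lcm(14, 10) = 70: x ≡ 17 (mod 70).
  Combine with x ≡ 1 (mod 12): gcd(70, 12) = 2; 1 - 17 = -16, which IS divisible by 2, so compatible.
    Write x = 17 + 70·t and substitute into x ≡ 1 (mod 12): 70·t ≡ 1 − 17 = -16 (mod 12).
    Divide the congruence (and modulus) by g = 2: 35·t ≡ -8 (mod 6).
    Reduce coefficients mod 6: 5·t ≡ 4 (mod 6).
    The inverse of 5 mod 6 is 5 (since 5·5 = 25 = 4·6 + 1), so t ≡ 5·4 = 20 ≡ 2 (mod 6).
    Then x = 17 + 70·2 = 157, valid modulo lcm(70, 12) = 420: x ≡ 157 (mod 420).
Verify: 157 mod 14 = 3, 157 mod 10 = 7, 157 mod 12 = 1.

x ≡ 157 (mod 420).


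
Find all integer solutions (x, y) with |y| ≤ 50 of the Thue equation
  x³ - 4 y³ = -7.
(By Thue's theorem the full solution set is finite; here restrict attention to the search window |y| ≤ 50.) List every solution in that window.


The equation is x³ - 4y³ = -7. For fixed y, x³ = 4·y³ − 7, so a solution requires the RHS to be a perfect cube.
Strategy: iterate y from -50 to 50, compute RHS = 4·y³ − 7, and check whether it is a (positive or negative) perfect cube.
Check small values of y:
  y = 0: RHS = -7 is not a perfect cube.
  y = 1: RHS = -3 is not a perfect cube.
  y = -1: RHS = -11 is not a perfect cube.
  y = 2: RHS = 25 is not a perfect cube.
  y = -2: RHS = -39 is not a perfect cube.
  y = 3: RHS = 101 is not a perfect cube.
  y = -3: RHS = -115 is not a perfect cube.
Continuing the search up to |y| = 50 finds no solutions either.
No (x, y) in the scanned range satisfies the equation.

No integer solutions with |y| ≤ 50.


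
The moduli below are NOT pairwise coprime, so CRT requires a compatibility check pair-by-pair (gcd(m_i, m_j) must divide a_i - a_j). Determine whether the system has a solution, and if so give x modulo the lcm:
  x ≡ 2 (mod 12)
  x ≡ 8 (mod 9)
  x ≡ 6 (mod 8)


Moduli 12, 9, 8 are not pairwise coprime, so CRT works modulo lcm(m_i) when all pairwise compatibility conditions hold.
Pairwise compatibility: gcd(m_i, m_j) must divide a_i - a_j for every pair.
Merge one congruence at a time:
  Start: x ≡ 2 (mod 12).
  Combine with x ≡ 8 (mod 9): gcd(12, 9) = 3; 8 - 2 = 6, which IS divisible by 3, so compatible.
    Write x = 2 + 12·t and substitute into x ≡ 8 (mod 9): 12·t ≡ 8 − 2 = 6 (mod 9).
    Divide the congruence (and modulus) by g = 3: 4·t ≡ 2 (mod 3).
    Reduce coefficients mod 3: 1·t ≡ 2 (mod 3).
    So t ≡ 2 (mod 3).
    Then x = 2 + 12·2 = 26, valid modulo lcm(12, 9) = 36: x ≡ 26 (mod 36).
  Combine with x ≡ 6 (mod 8): gcd(36, 8) = 4; 6 - 26 = -20, which IS divisible by 4, so compatible.
    Write x = 26 + 36·t and substitute into x ≡ 6 (mod 8): 36·t ≡ 6 − 26 = -20 (mod 8).
    Divide the congruence (and modulus) by g = 4: 9·t ≡ -5 (mod 2).
    Reduce coefficients mod 2: 1·t ≡ 1 (mod 2).
    So t ≡ 1 (mod 2).
    Then x = 26 + 36·1 = 62, valid modulo lcm(36, 8) = 72: x ≡ 62 (mod 72).
Verify: 62 mod 12 = 2, 62 mod 9 = 8, 62 mod 8 = 6.

x ≡ 62 (mod 72).


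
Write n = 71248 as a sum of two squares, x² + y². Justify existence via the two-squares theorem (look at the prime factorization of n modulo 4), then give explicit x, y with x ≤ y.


Step 1: Factor n = 71248 = 2^4 · 61 · 73.
Step 2: Check the mod-4 condition on each prime factor: 2 = 2 (special); 61 ≡ 1 (mod 4), exponent 1; 73 ≡ 1 (mod 4), exponent 1.
All primes ≡ 3 (mod 4) appear to even exponent (or don't appear), so by the two-squares theorem n IS expressible as a sum of two squares.
Step 3: Build a representation. Group n = k² · m with k = 4 and m = 61 · 73 = 4453 (a product of primes ≡ 1 (mod 4)); a representation of m scales to one of n via (k·x)² + (k·y)² = k²(x² + y²). Each prime p ≡ 1 (mod 4) is itself a sum of two squares; find a² by testing p − a² for a perfect square:
  61: 61 − 1² = 60, 61 − 2² = 57, 61 − 3² = 52, 61 − 4² = 45, 61 − 5² = 36 = 6² ⇒ 61 = 5² + 6².
  73: 73 − 1² = 72, 73 − 2² = 69, 73 − 3² = 64 = 8² ⇒ 73 = 3² + 8².
  Combine using the Brahmagupta–Fibonacci identity (a² + b²)(c² + d²) = (ac − bd)² + (ad + bc)² = (ac + bd)² + (ad − bc)²:
  61 · 73 = 4453: from (5² + 6²)(3² + 8²), take (5·3 − 6·8, 5·8 + 6·3) = (15 − 48, 40 + 18) = (-33, 58); dropping signs (only squares matter) gives (33, 58); check 33² + 58² = 1089 + 3364 = 4453 ✓.
  Scale by k = 4: (4·33, 4·58) = (132, 232).
Step 4: Order so x ≤ y and verify: 132² + 232² = 17424 + 53824 = 71248 = n. ✓

n = 71248 = 132² + 232² (one valid representation with x ≤ y).


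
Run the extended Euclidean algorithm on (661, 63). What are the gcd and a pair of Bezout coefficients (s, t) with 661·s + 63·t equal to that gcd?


Euclidean algorithm on (661, 63) — divide until remainder is 0:
  661 = 10 · 63 + 31
  63 = 2 · 31 + 1
  31 = 31 · 1 + 0
gcd(661, 63) = 1.
Track Bezout coefficients alongside the remainders: start with r₀ = 661 = a·1 + b·0 (s = 1, t = 0) and r₁ = 63 = a·0 + b·1 (s = 0, t = 1); each new remainder r_{k+1} = r_{k-1} − q_k·r_k inherits s_{k+1} = s_{k-1} − q_k·s_k, t_{k+1} = t_{k-1} − q_k·t_k, so r_k = a·s_k + b·t_k at every step:
  q = 10: r = 31, s = 1 − 10·0 = 1, t = 0 − 10·1 = -10  (check: 661·1 + 63·(-10) = 31)
  q = 2: r = 1, s = 0 − 2·1 = -2, t = 1 − 2·(-10) = 21  (check: 661·(-2) + 63·21 = 1)
The row with r = 1 (the gcd) gives the Bezout coefficients s = -2, t = 21.
Result: 661 · (-2) + 63 · (21) = 1.

gcd(661, 63) = 1; s = -2, t = 21 (check: 661·(-2) + 63·21 = 1).


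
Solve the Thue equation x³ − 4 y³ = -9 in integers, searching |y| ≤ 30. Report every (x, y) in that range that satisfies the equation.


The equation is x³ - 4y³ = -9. For fixed y, x³ = 4·y³ − 9, so a solution requires the RHS to be a perfect cube.
Strategy: iterate y from -30 to 30, compute RHS = 4·y³ − 9, and check whether it is a (positive or negative) perfect cube.
Check small values of y:
  y = 0: RHS = -9 is not a perfect cube.
  y = 1: RHS = -5 is not a perfect cube.
  y = -1: RHS = -13 is not a perfect cube.
  y = 2: RHS = 23 is not a perfect cube.
  y = -2: RHS = -41 is not a perfect cube.
  y = 3: RHS = 99 is not a perfect cube.
  y = -3: RHS = -117 is not a perfect cube.
Continuing the search up to |y| = 30 finds no solutions either.
No (x, y) in the scanned range satisfies the equation.

No integer solutions with |y| ≤ 30.


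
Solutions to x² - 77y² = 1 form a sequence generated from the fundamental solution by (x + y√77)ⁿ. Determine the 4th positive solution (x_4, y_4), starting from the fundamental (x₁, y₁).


Step 1: Find the fundamental solution (x₁, y₁) of x² - 77y² = 1.
  Expand √77 as a continued fraction. a₀ = ⌊√77⌋ = 8; iterate m_{k+1} = d_k·a_k − m_k, d_{k+1} = (77 − m_{k+1}²)/d_k, a_{k+1} = ⌊(a₀ + m_{k+1})/d_{k+1}⌋ (starting m₀ = 0, d₀ = 1), with convergents p_k = a_k·p_{k-1} + p_{k-2}, q_k = a_k·q_{k-1} + q_{k-2} (p₋₁ = 1, q₋₁ = 0):
  k = 0: a₀ = 8; p₀/q₀ = 8/1; p₀² − 77·q₀² = 64 − 77 = -13.
  k = 1: m = 8, d = 13, a = ⌊(8 + 8)/13⌋ = 1; p/q = (1·8 + 1)/(1·1 + 0) = 9/1; p² − 77·q² = 81 − 77 = 4.
  k = 2: m = 5, d = 4, a = ⌊(8 + 5)/4⌋ = 3; p/q = (3·9 + 8)/(3·1 + 1) = 35/4; p² − 77·q² = 1225 − 1232 = -7.
  k = 3: m = 7, d = 7, a = ⌊(8 + 7)/7⌋ = 2; p/q = (2·35 + 9)/(2·4 + 1) = 79/9; p² − 77·q² = 6241 − 6237 = 4.
  k = 4: m = 7, d = 4, a = ⌊(8 + 7)/4⌋ = 3; p/q = (3·79 + 35)/(3·9 + 4) = 272/31; p² − 77·q² = 73984 − 73997 = -13.
  k = 5: m = 5, d = 13, a = ⌊(8 + 5)/13⌋ = 1; p/q = (1·272 + 79)/(1·31 + 9) = 351/40; p² − 77·q² = 123201 − 123200 = 1.
  The first convergent with p² − 77·q² = 1 gives the fundamental solution (x₁, y₁) = (351, 40).
Step 2: Apply the recurrence (x_{n+1}, y_{n+1}) = (x₁x_n + 77y₁y_n, x₁y_n + y₁x_n) repeatedly.
  From (x_1, y_1) = (351, 40): x_2 = 351·351 + 77·40·40 = 246401; y_2 = 351·40 + 40·351 = 28080.
  From (x_2, y_2) = (246401, 28080): x_3 = 351·246401 + 77·40·28080 = 172973151; y_3 = 351·28080 + 40·246401 = 19712120.
  From (x_3, y_3) = (172973151, 19712120): x_4 = 351·172973151 + 77·40·19712120 = 121426905601; y_4 = 351·19712120 + 40·172973151 = 13837880160.
Step 3: Verify x_4² - 77·y_4² = 14744493403834165171201 - 14744493403834165171200 = 1 (should be 1). ✓

(x_1, y_1) = (351, 40); (x_4, y_4) = (121426905601, 13837880160).


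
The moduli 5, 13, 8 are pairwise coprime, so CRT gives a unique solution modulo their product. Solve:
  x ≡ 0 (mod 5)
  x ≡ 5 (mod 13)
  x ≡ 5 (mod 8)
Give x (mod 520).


Moduli 5, 13, 8 are pairwise coprime; by CRT there is a unique solution modulo M = 5 · 13 · 8 = 520.
Solve pairwise, accumulating the modulus:
  Start with x ≡ 0 (mod 5).
  Combine with x ≡ 5 (mod 13): since gcd(5, 13) = 1, we get a unique residue mod 65.
    Write x = 0 + 5·t and substitute into x ≡ 5 (mod 13): 5·t ≡ 5 − 0 = 5 (mod 13).
    The inverse of 5 mod 13 is 8 (since 5·8 = 40 = 3·13 + 1), so t ≡ 8·5 = 40 ≡ 1 (mod 13).
    Then x = 0 + 5·1 = 5, valid modulo lcm(5, 13) = 65: x ≡ 5 (mod 65).
  Combine with x ≡ 5 (mod 8): since gcd(65, 8) = 1, we get a unique residue mod 520.
    Write x = 5 + 65·t and substitute into x ≡ 5 (mod 8): 65·t ≡ 5 − 5 = 0 (mod 8).
    Reduce coefficients mod 8: 1·t ≡ 0 (mod 8).
    So t ≡ 0 (mod 8).
    Then x = 5 + 65·0 = 5, valid modulo lcm(65, 8) = 520: x ≡ 5 (mod 520).
Verify: 5 mod 5 = 0 ✓, 5 mod 13 = 5 ✓, 5 mod 8 = 5 ✓.

x ≡ 5 (mod 520).


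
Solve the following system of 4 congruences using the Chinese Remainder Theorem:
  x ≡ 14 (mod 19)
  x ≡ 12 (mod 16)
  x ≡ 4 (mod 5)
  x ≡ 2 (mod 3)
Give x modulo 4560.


Product of moduli M = 19 · 16 · 5 · 3 = 4560.
Merge one congruence at a time:
  Start: x ≡ 14 (mod 19).
  Combine with x ≡ 12 (mod 16); new modulus lcm = 304.
    Write x = 14 + 19·t and substitute into x ≡ 12 (mod 16): 19·t ≡ 12 − 14 = -2 (mod 16).
    Reduce coefficients mod 16: 3·t ≡ 14 (mod 16).
    The inverse of 3 mod 16 is 11 (since 3·11 = 33 = 2·16 + 1), so t ≡ 11·14 = 154 ≡ 10 (mod 16).
    Then x = 14 + 19·10 = 204, valid modulo lcm(19, 16) = 304: x ≡ 204 (mod 304).
  Combine with x ≡ 4 (mod 5); new modulus lcm = 1520.
    Write x = 204 + 304·t and substitute into x ≡ 4 (mod 5): 304·t ≡ 4 − 204 = -200 (mod 5).
    Reduce coefficients mod 5: 4·t ≡ 0 (mod 5).
    The inverse of 4 mod 5 is 4 (since 4·4 = 16 = 3·5 + 1), so t ≡ 4·0 = 0 ≡ 0 (mod 5).
    Then x = 204 + 304·0 = 204, valid modulo lcm(304, 5) = 1520: x ≡ 204 (mod 1520).
  Combine with x ≡ 2 (mod 3); new modulus lcm = 4560.
    Write x = 204 + 1520·t and substitute into x ≡ 2 (mod 3): 1520·t ≡ 2 − 204 = -202 (mod 3).
    Reduce coefficients mod 3: 2·t ≡ 2 (mod 3).
    The inverse of 2 mod 3 is 2 (since 2·2 = 4 = 1·3 + 1), so t ≡ 2·2 = 4 ≡ 1 (mod 3).
    Then x = 204 + 1520·1 = 1724, valid modulo lcm(1520, 3) = 4560: x ≡ 1724 (mod 4560).
Verify against each original: 1724 mod 19 = 14, 1724 mod 16 = 12, 1724 mod 5 = 4, 1724 mod 3 = 2.

x ≡ 1724 (mod 4560).


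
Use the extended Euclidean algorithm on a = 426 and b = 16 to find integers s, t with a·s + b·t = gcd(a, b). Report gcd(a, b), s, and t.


Euclidean algorithm on (426, 16) — divide until remainder is 0:
  426 = 26 · 16 + 10
  16 = 1 · 10 + 6
  10 = 1 · 6 + 4
  6 = 1 · 4 + 2
  4 = 2 · 2 + 0
gcd(426, 16) = 2.
Track Bezout coefficients alongside the remainders: start with r₀ = 426 = a·1 + b·0 (s = 1, t = 0) and r₁ = 16 = a·0 + b·1 (s = 0, t = 1); each new remainder r_{k+1} = r_{k-1} − q_k·r_k inherits s_{k+1} = s_{k-1} − q_k·s_k, t_{k+1} = t_{k-1} − q_k·t_k, so r_k = a·s_k + b·t_k at every step:
  q = 26: r = 10, s = 1 − 26·0 = 1, t = 0 − 26·1 = -26  (check: 426·1 + 16·(-26) = 10)
  q = 1: r = 6, s = 0 − 1·1 = -1, t = 1 − 1·(-26) = 27  (check: 426·(-1) + 16·27 = 6)
  q = 1: r = 4, s = 1 − 1·(-1) = 2, t = -26 − 1·27 = -53  (check: 426·2 + 16·(-53) = 4)
  q = 1: r = 2, s = -1 − 1·2 = -3, t = 27 − 1·(-53) = 80  (check: 426·(-3) + 16·80 = 2)
The row with r = 2 (the gcd) gives the Bezout coefficients s = -3, t = 80.
Result: 426 · (-3) + 16 · (80) = 2.

gcd(426, 16) = 2; s = -3, t = 80 (check: 426·(-3) + 16·80 = 2).


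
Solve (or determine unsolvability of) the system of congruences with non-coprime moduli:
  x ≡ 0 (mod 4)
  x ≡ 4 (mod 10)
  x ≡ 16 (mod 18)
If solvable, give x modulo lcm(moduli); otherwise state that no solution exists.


Moduli 4, 10, 18 are not pairwise coprime, so CRT works modulo lcm(m_i) when all pairwise compatibility conditions hold.
Pairwise compatibility: gcd(m_i, m_j) must divide a_i - a_j for every pair.
Merge one congruence at a time:
  Start: x ≡ 0 (mod 4).
  Combine with x ≡ 4 (mod 10): gcd(4, 10) = 2; 4 - 0 = 4, which IS divisible by 2, so compatible.
    Write x = 0 + 4·t and substitute into x ≡ 4 (mod 10): 4·t ≡ 4 − 0 = 4 (mod 10).
    Divide the congruence (and modulus) by g = 2: 2·t ≡ 2 (mod 5).
    The inverse of 2 mod 5 is 3 (since 2·3 = 6 = 1·5 + 1), so t ≡ 3·2 = 6 ≡ 1 (mod 5).
    Then x = 0 + 4·1 = 4, valid modulo lcm(4, 10) = 20: x ≡ 4 (mod 20).
  Combine with x ≡ 16 (mod 18): gcd(20, 18) = 2; 16 - 4 = 12, which IS divisible by 2, so compatible.
    Write x = 4 + 20·t and substitute into x ≡ 16 (mod 18): 20·t ≡ 16 − 4 = 12 (mod 18).
    Divide the congruence (and modulus) by g = 2: 10·t ≡ 6 (mod 9).
    Reduce coefficients mod 9: 1·t ≡ 6 (mod 9).
    So t ≡ 6 (mod 9).
    Then x = 4 + 20·6 = 124, valid modulo lcm(20, 18) = 180: x ≡ 124 (mod 180).
Verify: 124 mod 4 = 0, 124 mod 10 = 4, 124 mod 18 = 16.

x ≡ 124 (mod 180).


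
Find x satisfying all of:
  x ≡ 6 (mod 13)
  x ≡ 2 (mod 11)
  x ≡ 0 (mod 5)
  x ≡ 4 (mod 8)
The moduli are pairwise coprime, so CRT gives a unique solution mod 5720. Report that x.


Product of moduli M = 13 · 11 · 5 · 8 = 5720.
Merge one congruence at a time:
  Start: x ≡ 6 (mod 13).
  Combine with x ≡ 2 (mod 11); new modulus lcm = 143.
    Write x = 6 + 13·t and substitute into x ≡ 2 (mod 11): 13·t ≡ 2 − 6 = -4 (mod 11).
    Reduce coefficients mod 11: 2·t ≡ 7 (mod 11).
    The inverse of 2 mod 11 is 6 (since 2·6 = 12 = 1·11 + 1), so t ≡ 6·7 = 42 ≡ 9 (mod 11).
    Then x = 6 + 13·9 = 123, valid modulo lcm(13, 11) = 143: x ≡ 123 (mod 143).
  Combine with x ≡ 0 (mod 5); new modulus lcm = 715.
    Write x = 123 + 143·t and substitute into x ≡ 0 (mod 5): 143·t ≡ 0 − 123 = -123 (mod 5).
    Reduce coefficients mod 5: 3·t ≡ 2 (mod 5).
    The inverse of 3 mod 5 is 2 (since 3·2 = 6 = 1·5 + 1), so t ≡ 2·2 = 4 ≡ 4 (mod 5).
    Then x = 123 + 143·4 = 695, valid modulo lcm(143, 5) = 715: x ≡ 695 (mod 715).
  Combine with x ≡ 4 (mod 8); new modulus lcm = 5720.
    Write x = 695 + 715·t and substitute into x ≡ 4 (mod 8): 715·t ≡ 4 − 695 = -691 (mod 8).
    Reduce coefficients mod 8: 3·t ≡ 5 (mod 8).
    The inverse of 3 mod 8 is 3 (since 3·3 = 9 = 1·8 + 1), so t ≡ 3·5 = 15 ≡ 7 (mod 8).
    Then x = 695 + 715·7 = 5700, valid modulo lcm(715, 8) = 5720: x ≡ 5700 (mod 5720).
Verify against each original: 5700 mod 13 = 6, 5700 mod 11 = 2, 5700 mod 5 = 0, 5700 mod 8 = 4.

x ≡ 5700 (mod 5720).
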